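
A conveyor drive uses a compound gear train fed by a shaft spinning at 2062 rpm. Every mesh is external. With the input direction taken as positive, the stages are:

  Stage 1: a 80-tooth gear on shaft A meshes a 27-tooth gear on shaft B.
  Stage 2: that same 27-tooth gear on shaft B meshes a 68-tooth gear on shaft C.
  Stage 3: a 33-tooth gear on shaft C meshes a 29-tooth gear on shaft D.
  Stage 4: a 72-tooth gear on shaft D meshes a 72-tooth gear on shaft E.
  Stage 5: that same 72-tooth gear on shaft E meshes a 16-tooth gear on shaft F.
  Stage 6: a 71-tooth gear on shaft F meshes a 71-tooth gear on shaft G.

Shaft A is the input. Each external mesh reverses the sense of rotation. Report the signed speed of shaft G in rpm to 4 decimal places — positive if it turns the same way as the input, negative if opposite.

+12422.1907 rpm (same as input, |ω| = 12422.1907 rpm)

Stage 1 [80T→27T]: ω = 2062.0000×80/27 = 6109.6296 rpm, dir flips to −; running = −6109.6296
Stage 2 [27T→68T]: ω = 6109.6296×27/68 = 2425.8824 rpm, dir flips to +; running = +2425.8824
Stage 3 [33T→29T]: ω = 2425.8824×33/29 = 2760.4868 rpm, dir flips to −; running = −2760.4868
Stage 4 [72T→72T]: ω = 2760.4868×72/72 = 2760.4868 rpm, dir flips to +; running = +2760.4868
Stage 5 [72T→16T]: ω = 2760.4868×72/16 = 12422.1907 rpm, dir flips to −; running = −12422.1907
Stage 6 [71T→71T]: ω = 12422.1907×71/71 = 12422.1907 rpm, dir flips to +; running = +12422.1907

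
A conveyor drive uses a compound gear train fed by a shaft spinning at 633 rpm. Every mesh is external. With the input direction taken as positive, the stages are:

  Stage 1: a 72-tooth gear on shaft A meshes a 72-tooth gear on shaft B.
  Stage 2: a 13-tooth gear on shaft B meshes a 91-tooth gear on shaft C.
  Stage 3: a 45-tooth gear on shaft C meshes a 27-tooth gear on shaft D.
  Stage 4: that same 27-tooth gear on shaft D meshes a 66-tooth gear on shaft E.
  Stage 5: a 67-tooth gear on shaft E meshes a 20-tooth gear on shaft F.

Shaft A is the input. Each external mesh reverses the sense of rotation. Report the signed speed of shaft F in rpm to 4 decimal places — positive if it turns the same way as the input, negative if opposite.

Stage 1 [72T→72T]: ω = 633.0000×72/72 = 633.0000 rpm, dir flips to −; running = −633.0000
Stage 2 [13T→91T]: ω = 633.0000×13/91 = 90.4286 rpm, dir flips to +; running = +90.4286
Stage 3 [45T→27T]: ω = 90.4286×45/27 = 150.7143 rpm, dir flips to −; running = −150.7143
Stage 4 [27T→66T]: ω = 150.7143×27/66 = 61.6558 rpm, dir flips to +; running = +61.6558
Stage 5 [67T→20T]: ω = 61.6558×67/20 = 206.5471 rpm, dir flips to −; running = −206.5471

-206.5471 rpm (opposite to input, |ω| = 206.5471 rpm)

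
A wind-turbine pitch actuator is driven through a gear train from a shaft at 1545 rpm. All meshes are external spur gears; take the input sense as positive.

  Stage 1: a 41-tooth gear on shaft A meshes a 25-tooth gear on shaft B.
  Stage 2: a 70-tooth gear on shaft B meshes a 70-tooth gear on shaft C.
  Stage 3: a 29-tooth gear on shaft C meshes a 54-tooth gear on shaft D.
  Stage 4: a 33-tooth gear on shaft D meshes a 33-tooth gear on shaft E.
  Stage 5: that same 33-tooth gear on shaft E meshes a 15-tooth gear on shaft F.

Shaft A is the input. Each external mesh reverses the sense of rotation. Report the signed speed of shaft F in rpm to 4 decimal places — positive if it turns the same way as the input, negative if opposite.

Stage 1 [41T→25T]: ω = 1545.0000×41/25 = 2533.8000 rpm, dir flips to −; running = −2533.8000
Stage 2 [70T→70T]: ω = 2533.8000×70/70 = 2533.8000 rpm, dir flips to +; running = +2533.8000
Stage 3 [29T→54T]: ω = 2533.8000×29/54 = 1360.7444 rpm, dir flips to −; running = −1360.7444
Stage 4 [33T→33T]: ω = 1360.7444×33/33 = 1360.7444 rpm, dir flips to +; running = +1360.7444
Stage 5 [33T→15T]: ω = 1360.7444×33/15 = 2993.6378 rpm, dir flips to −; running = −2993.6378

-2993.6378 rpm (opposite to input, |ω| = 2993.6378 rpm)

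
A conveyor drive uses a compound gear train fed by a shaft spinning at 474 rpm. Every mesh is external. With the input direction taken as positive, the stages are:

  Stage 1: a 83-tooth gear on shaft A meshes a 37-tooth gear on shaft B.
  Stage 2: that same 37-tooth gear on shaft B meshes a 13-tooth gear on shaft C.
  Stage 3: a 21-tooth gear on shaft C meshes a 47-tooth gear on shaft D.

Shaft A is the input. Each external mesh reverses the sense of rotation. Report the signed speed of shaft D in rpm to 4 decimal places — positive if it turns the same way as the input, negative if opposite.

Stage 1 [83T→37T]: ω = 474.0000×83/37 = 1063.2973 rpm, dir flips to −; running = −1063.2973
Stage 2 [37T→13T]: ω = 1063.2973×37/13 = 3026.3077 rpm, dir flips to +; running = +3026.3077
Stage 3 [21T→47T]: ω = 3026.3077×21/47 = 1352.1800 rpm, dir flips to −; running = −1352.1800

-1352.1800 rpm (opposite to input, |ω| = 1352.1800 rpm)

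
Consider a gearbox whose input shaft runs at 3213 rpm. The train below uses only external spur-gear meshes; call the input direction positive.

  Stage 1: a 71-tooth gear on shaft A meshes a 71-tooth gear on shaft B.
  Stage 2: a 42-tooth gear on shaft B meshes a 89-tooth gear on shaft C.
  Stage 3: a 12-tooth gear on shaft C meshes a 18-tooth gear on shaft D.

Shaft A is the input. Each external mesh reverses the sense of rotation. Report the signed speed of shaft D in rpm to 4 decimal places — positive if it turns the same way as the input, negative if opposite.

Stage 1 [71T→71T]: ω = 3213.0000×71/71 = 3213.0000 rpm, dir flips to −; running = −3213.0000
Stage 2 [42T→89T]: ω = 3213.0000×42/89 = 1516.2472 rpm, dir flips to +; running = +1516.2472
Stage 3 [12T→18T]: ω = 1516.2472×12/18 = 1010.8315 rpm, dir flips to −; running = −1010.8315

-1010.8315 rpm (opposite to input, |ω| = 1010.8315 rpm)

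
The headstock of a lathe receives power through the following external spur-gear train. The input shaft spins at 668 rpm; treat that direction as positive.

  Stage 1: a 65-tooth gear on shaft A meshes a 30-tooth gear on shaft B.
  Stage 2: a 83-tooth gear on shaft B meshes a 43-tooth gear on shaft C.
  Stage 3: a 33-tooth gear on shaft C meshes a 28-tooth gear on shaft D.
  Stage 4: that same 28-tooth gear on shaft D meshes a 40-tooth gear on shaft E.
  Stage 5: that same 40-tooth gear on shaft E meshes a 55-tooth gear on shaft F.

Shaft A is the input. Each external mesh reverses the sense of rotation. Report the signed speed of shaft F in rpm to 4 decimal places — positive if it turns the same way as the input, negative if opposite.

-1676.2140 rpm (opposite to input, |ω| = 1676.2140 rpm)

Stage 1 [65T→30T]: ω = 668.0000×65/30 = 1447.3333 rpm, dir flips to −; running = −1447.3333
Stage 2 [83T→43T]: ω = 1447.3333×83/43 = 2793.6899 rpm, dir flips to +; running = +2793.6899
Stage 3 [33T→28T]: ω = 2793.6899×33/28 = 3292.5631 rpm, dir flips to −; running = −3292.5631
Stage 4 [28T→40T]: ω = 3292.5631×28/40 = 2304.7942 rpm, dir flips to +; running = +2304.7942
Stage 5 [40T→55T]: ω = 2304.7942×40/55 = 1676.2140 rpm, dir flips to −; running = −1676.2140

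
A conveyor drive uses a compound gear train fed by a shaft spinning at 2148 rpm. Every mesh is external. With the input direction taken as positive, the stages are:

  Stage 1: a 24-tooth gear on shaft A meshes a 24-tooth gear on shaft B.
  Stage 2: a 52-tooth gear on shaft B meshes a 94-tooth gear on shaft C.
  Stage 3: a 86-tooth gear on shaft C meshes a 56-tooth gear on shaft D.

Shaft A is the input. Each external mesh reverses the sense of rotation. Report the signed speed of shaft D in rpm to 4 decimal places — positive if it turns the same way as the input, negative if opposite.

Stage 1 [24T→24T]: ω = 2148.0000×24/24 = 2148.0000 rpm, dir flips to −; running = −2148.0000
Stage 2 [52T→94T]: ω = 2148.0000×52/94 = 1188.2553 rpm, dir flips to +; running = +1188.2553
Stage 3 [86T→56T]: ω = 1188.2553×86/56 = 1824.8207 rpm, dir flips to −; running = −1824.8207

-1824.8207 rpm (opposite to input, |ω| = 1824.8207 rpm)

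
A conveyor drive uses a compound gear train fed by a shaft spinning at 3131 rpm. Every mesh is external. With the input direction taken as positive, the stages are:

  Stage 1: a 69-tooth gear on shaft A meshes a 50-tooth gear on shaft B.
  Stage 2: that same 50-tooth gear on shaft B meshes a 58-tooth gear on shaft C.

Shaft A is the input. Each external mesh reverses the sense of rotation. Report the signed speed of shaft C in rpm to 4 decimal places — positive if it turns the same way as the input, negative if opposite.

+3724.8103 rpm (same as input, |ω| = 3724.8103 rpm)

Stage 1 [69T→50T]: ω = 3131.0000×69/50 = 4320.7800 rpm, dir flips to −; running = −4320.7800
Stage 2 [50T→58T]: ω = 4320.7800×50/58 = 3724.8103 rpm, dir flips to +; running = +3724.8103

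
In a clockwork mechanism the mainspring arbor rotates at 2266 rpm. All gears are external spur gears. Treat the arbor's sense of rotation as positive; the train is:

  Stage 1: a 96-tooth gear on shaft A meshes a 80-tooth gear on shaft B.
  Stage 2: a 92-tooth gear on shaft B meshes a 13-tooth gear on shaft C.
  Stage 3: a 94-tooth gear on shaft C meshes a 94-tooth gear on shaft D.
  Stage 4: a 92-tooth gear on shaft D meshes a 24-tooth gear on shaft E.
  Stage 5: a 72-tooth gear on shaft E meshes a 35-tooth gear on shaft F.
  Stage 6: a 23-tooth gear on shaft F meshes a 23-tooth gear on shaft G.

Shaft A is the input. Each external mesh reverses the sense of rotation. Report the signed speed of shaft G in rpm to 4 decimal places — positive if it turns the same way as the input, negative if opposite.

Stage 1 [96T→80T]: ω = 2266.0000×96/80 = 2719.2000 rpm, dir flips to −; running = −2719.2000
Stage 2 [92T→13T]: ω = 2719.2000×92/13 = 19243.5692 rpm, dir flips to +; running = +19243.5692
Stage 3 [94T→94T]: ω = 19243.5692×94/94 = 19243.5692 rpm, dir flips to −; running = −19243.5692
Stage 4 [92T→24T]: ω = 19243.5692×92/24 = 73767.0154 rpm, dir flips to +; running = +73767.0154
Stage 5 [72T→35T]: ω = 73767.0154×72/35 = 151749.2888 rpm, dir flips to −; running = −151749.2888
Stage 6 [23T→23T]: ω = 151749.2888×23/23 = 151749.2888 rpm, dir flips to +; running = +151749.2888

+151749.2888 rpm (same as input, |ω| = 151749.2888 rpm)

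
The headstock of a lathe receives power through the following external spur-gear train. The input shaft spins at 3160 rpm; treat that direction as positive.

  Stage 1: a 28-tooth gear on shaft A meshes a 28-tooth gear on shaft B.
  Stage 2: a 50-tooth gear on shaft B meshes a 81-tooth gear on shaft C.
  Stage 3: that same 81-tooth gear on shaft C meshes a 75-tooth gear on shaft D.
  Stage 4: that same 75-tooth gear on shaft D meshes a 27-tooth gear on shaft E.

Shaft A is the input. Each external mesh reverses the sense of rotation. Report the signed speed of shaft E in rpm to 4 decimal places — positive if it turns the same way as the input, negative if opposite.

Stage 1 [28T→28T]: ω = 3160.0000×28/28 = 3160.0000 rpm, dir flips to −; running = −3160.0000
Stage 2 [50T→81T]: ω = 3160.0000×50/81 = 1950.6173 rpm, dir flips to +; running = +1950.6173
Stage 3 [81T→75T]: ω = 1950.6173×81/75 = 2106.6667 rpm, dir flips to −; running = −2106.6667
Stage 4 [75T→27T]: ω = 2106.6667×75/27 = 5851.8519 rpm, dir flips to +; running = +5851.8519

+5851.8519 rpm (same as input, |ω| = 5851.8519 rpm)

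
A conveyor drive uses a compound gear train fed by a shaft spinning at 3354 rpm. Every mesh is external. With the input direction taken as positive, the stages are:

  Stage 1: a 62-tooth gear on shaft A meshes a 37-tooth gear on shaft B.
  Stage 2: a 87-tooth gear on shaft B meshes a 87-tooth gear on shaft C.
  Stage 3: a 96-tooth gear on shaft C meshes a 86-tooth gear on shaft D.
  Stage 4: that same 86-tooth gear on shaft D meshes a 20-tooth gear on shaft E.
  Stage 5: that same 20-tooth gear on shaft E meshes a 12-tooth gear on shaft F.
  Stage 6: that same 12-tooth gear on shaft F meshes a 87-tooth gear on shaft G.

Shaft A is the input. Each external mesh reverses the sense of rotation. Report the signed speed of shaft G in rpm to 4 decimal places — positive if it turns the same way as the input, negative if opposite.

+6201.6179 rpm (same as input, |ω| = 6201.6179 rpm)

Stage 1 [62T→37T]: ω = 3354.0000×62/37 = 5620.2162 rpm, dir flips to −; running = −5620.2162
Stage 2 [87T→87T]: ω = 5620.2162×87/87 = 5620.2162 rpm, dir flips to +; running = +5620.2162
Stage 3 [96T→86T]: ω = 5620.2162×96/86 = 6273.7297 rpm, dir flips to −; running = −6273.7297
Stage 4 [86T→20T]: ω = 6273.7297×86/20 = 26977.0378 rpm, dir flips to +; running = +26977.0378
Stage 5 [20T→12T]: ω = 26977.0378×20/12 = 44961.7297 rpm, dir flips to −; running = −44961.7297
Stage 6 [12T→87T]: ω = 44961.7297×12/87 = 6201.6179 rpm, dir flips to +; running = +6201.6179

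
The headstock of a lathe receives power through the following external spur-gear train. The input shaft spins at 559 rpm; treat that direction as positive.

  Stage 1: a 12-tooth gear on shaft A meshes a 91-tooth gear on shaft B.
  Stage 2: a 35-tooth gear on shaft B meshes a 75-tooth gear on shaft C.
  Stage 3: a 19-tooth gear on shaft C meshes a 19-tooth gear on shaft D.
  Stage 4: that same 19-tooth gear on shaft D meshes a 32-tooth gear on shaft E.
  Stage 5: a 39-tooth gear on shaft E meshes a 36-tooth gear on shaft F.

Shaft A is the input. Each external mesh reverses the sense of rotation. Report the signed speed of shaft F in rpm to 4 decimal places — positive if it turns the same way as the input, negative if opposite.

Stage 1 [12T→91T]: ω = 559.0000×12/91 = 73.7143 rpm, dir flips to −; running = −73.7143
Stage 2 [35T→75T]: ω = 73.7143×35/75 = 34.4000 rpm, dir flips to +; running = +34.4000
Stage 3 [19T→19T]: ω = 34.4000×19/19 = 34.4000 rpm, dir flips to −; running = −34.4000
Stage 4 [19T→32T]: ω = 34.4000×19/32 = 20.4250 rpm, dir flips to +; running = +20.4250
Stage 5 [39T→36T]: ω = 20.4250×39/36 = 22.1271 rpm, dir flips to −; running = −22.1271

-22.1271 rpm (opposite to input, |ω| = 22.1271 rpm)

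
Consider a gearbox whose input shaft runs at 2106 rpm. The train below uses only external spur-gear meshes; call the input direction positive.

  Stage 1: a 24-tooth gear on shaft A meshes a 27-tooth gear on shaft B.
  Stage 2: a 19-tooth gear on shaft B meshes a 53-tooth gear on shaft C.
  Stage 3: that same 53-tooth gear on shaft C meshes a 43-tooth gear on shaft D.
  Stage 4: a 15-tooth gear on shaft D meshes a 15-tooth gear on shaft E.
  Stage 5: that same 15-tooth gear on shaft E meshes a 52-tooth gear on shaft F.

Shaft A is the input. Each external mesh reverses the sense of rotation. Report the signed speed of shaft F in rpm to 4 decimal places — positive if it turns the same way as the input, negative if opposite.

Stage 1 [24T→27T]: ω = 2106.0000×24/27 = 1872.0000 rpm, dir flips to −; running = −1872.0000
Stage 2 [19T→53T]: ω = 1872.0000×19/53 = 671.0943 rpm, dir flips to +; running = +671.0943
Stage 3 [53T→43T]: ω = 671.0943×53/43 = 827.1628 rpm, dir flips to −; running = −827.1628
Stage 4 [15T→15T]: ω = 827.1628×15/15 = 827.1628 rpm, dir flips to +; running = +827.1628
Stage 5 [15T→52T]: ω = 827.1628×15/52 = 238.6047 rpm, dir flips to −; running = −238.6047

-238.6047 rpm (opposite to input, |ω| = 238.6047 rpm)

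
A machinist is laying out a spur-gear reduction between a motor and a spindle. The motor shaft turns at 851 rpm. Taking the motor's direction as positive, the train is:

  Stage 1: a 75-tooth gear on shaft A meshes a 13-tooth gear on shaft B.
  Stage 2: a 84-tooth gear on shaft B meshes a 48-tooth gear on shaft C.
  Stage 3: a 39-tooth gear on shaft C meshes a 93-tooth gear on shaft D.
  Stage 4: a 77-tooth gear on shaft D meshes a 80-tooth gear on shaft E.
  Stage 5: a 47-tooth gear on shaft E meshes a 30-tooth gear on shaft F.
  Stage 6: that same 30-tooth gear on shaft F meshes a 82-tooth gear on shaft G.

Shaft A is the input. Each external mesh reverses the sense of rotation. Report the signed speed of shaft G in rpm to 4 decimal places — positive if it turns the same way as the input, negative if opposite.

Stage 1 [75T→13T]: ω = 851.0000×75/13 = 4909.6154 rpm, dir flips to −; running = −4909.6154
Stage 2 [84T→48T]: ω = 4909.6154×84/48 = 8591.8269 rpm, dir flips to +; running = +8591.8269
Stage 3 [39T→93T]: ω = 8591.8269×39/93 = 3603.0242 rpm, dir flips to −; running = −3603.0242
Stage 4 [77T→80T]: ω = 3603.0242×77/80 = 3467.9108 rpm, dir flips to +; running = +3467.9108
Stage 5 [47T→30T]: ω = 3467.9108×47/30 = 5433.0602 rpm, dir flips to −; running = −5433.0602
Stage 6 [30T→82T]: ω = 5433.0602×30/82 = 1987.7050 rpm, dir flips to +; running = +1987.7050

+1987.7050 rpm (same as input, |ω| = 1987.7050 rpm)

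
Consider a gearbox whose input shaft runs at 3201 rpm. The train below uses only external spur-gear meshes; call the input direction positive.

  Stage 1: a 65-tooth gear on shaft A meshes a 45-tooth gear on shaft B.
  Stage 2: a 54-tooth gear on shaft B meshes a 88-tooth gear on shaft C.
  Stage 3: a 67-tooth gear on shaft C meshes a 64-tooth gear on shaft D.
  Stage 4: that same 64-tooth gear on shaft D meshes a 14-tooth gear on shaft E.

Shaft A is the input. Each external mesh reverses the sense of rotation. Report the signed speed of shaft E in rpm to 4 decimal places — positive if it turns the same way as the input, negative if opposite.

+13578.2679 rpm (same as input, |ω| = 13578.2679 rpm)

Stage 1 [65T→45T]: ω = 3201.0000×65/45 = 4623.6667 rpm, dir flips to −; running = −4623.6667
Stage 2 [54T→88T]: ω = 4623.6667×54/88 = 2837.2500 rpm, dir flips to +; running = +2837.2500
Stage 3 [67T→64T]: ω = 2837.2500×67/64 = 2970.2461 rpm, dir flips to −; running = −2970.2461
Stage 4 [64T→14T]: ω = 2970.2461×64/14 = 13578.2679 rpm, dir flips to +; running = +13578.2679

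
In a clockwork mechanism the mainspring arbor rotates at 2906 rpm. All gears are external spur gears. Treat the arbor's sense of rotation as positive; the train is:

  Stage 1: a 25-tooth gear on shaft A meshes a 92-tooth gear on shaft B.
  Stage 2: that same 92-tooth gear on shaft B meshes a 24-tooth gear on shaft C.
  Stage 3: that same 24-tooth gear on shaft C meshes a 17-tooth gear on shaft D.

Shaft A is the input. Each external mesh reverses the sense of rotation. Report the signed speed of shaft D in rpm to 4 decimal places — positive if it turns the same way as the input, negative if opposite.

-4273.5294 rpm (opposite to input, |ω| = 4273.5294 rpm)

Stage 1 [25T→92T]: ω = 2906.0000×25/92 = 789.6739 rpm, dir flips to −; running = −789.6739
Stage 2 [92T→24T]: ω = 789.6739×92/24 = 3027.0833 rpm, dir flips to +; running = +3027.0833
Stage 3 [24T→17T]: ω = 3027.0833×24/17 = 4273.5294 rpm, dir flips to −; running = −4273.5294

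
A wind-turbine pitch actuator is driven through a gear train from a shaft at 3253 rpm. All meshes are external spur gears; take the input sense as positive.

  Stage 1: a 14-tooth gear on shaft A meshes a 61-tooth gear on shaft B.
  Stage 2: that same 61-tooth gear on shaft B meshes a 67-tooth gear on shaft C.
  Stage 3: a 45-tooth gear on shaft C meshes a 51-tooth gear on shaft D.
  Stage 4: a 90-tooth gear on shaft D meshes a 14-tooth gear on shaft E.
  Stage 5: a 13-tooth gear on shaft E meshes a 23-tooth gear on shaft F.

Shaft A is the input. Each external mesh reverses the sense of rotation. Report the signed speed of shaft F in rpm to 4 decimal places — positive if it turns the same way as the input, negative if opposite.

Stage 1 [14T→61T]: ω = 3253.0000×14/61 = 746.5902 rpm, dir flips to −; running = −746.5902
Stage 2 [61T→67T]: ω = 746.5902×61/67 = 679.7313 rpm, dir flips to +; running = +679.7313
Stage 3 [45T→51T]: ω = 679.7313×45/51 = 599.7629 rpm, dir flips to −; running = −599.7629
Stage 4 [90T→14T]: ω = 599.7629×90/14 = 3855.6190 rpm, dir flips to +; running = +3855.6190
Stage 5 [13T→23T]: ω = 3855.6190×13/23 = 2179.2629 rpm, dir flips to −; running = −2179.2629

-2179.2629 rpm (opposite to input, |ω| = 2179.2629 rpm)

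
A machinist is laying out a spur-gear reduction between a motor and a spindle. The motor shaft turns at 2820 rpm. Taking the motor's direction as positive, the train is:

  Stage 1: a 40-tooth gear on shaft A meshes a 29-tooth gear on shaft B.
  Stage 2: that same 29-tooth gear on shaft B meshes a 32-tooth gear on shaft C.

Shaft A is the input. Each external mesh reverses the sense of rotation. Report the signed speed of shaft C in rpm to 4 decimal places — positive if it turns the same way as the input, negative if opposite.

Stage 1 [40T→29T]: ω = 2820.0000×40/29 = 3889.6552 rpm, dir flips to −; running = −3889.6552
Stage 2 [29T→32T]: ω = 3889.6552×29/32 = 3525.0000 rpm, dir flips to +; running = +3525.0000

+3525.0000 rpm (same as input, |ω| = 3525.0000 rpm)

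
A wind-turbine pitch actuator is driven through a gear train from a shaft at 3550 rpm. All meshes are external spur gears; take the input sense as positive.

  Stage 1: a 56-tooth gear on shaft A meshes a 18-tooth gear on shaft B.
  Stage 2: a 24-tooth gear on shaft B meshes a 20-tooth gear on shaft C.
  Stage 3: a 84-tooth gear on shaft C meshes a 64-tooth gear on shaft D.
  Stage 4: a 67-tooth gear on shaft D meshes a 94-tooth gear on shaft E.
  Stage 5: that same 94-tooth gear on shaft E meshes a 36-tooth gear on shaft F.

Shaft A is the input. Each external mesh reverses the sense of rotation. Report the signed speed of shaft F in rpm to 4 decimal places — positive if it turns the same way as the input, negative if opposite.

Stage 1 [56T→18T]: ω = 3550.0000×56/18 = 11044.4444 rpm, dir flips to −; running = −11044.4444
Stage 2 [24T→20T]: ω = 11044.4444×24/20 = 13253.3333 rpm, dir flips to +; running = +13253.3333
Stage 3 [84T→64T]: ω = 13253.3333×84/64 = 17395.0000 rpm, dir flips to −; running = −17395.0000
Stage 4 [67T→94T]: ω = 17395.0000×67/94 = 12398.5638 rpm, dir flips to +; running = +12398.5638
Stage 5 [94T→36T]: ω = 12398.5638×94/36 = 32374.0278 rpm, dir flips to −; running = −32374.0278

-32374.0278 rpm (opposite to input, |ω| = 32374.0278 rpm)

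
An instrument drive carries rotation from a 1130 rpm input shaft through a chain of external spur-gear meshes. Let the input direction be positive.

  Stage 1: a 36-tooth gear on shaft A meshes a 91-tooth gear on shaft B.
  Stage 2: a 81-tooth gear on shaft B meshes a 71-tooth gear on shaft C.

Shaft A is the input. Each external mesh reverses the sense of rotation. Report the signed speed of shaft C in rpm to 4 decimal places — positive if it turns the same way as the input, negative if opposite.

Stage 1 [36T→91T]: ω = 1130.0000×36/91 = 447.0330 rpm, dir flips to −; running = −447.0330
Stage 2 [81T→71T]: ω = 447.0330×81/71 = 509.9954 rpm, dir flips to +; running = +509.9954

+509.9954 rpm (same as input, |ω| = 509.9954 rpm)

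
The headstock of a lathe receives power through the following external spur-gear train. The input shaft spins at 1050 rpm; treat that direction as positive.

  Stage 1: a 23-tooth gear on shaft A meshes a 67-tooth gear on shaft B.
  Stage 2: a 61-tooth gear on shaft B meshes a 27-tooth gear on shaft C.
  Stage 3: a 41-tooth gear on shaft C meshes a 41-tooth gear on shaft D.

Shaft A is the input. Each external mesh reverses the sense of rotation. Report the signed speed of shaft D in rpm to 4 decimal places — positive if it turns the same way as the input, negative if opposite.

Stage 1 [23T→67T]: ω = 1050.0000×23/67 = 360.4478 rpm, dir flips to −; running = −360.4478
Stage 2 [61T→27T]: ω = 360.4478×61/27 = 814.3449 rpm, dir flips to +; running = +814.3449
Stage 3 [41T→41T]: ω = 814.3449×41/41 = 814.3449 rpm, dir flips to −; running = −814.3449

-814.3449 rpm (opposite to input, |ω| = 814.3449 rpm)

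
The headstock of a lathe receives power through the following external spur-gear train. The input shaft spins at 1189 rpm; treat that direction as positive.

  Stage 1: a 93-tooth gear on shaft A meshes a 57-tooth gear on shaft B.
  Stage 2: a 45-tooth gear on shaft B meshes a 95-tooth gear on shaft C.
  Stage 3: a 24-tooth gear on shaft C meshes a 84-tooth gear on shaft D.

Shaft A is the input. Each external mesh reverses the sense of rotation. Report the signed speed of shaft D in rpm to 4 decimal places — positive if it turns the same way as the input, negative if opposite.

-262.5493 rpm (opposite to input, |ω| = 262.5493 rpm)

Stage 1 [93T→57T]: ω = 1189.0000×93/57 = 1939.9474 rpm, dir flips to −; running = −1939.9474
Stage 2 [45T→95T]: ω = 1939.9474×45/95 = 918.9224 rpm, dir flips to +; running = +918.9224
Stage 3 [24T→84T]: ω = 918.9224×24/84 = 262.5493 rpm, dir flips to −; running = −262.5493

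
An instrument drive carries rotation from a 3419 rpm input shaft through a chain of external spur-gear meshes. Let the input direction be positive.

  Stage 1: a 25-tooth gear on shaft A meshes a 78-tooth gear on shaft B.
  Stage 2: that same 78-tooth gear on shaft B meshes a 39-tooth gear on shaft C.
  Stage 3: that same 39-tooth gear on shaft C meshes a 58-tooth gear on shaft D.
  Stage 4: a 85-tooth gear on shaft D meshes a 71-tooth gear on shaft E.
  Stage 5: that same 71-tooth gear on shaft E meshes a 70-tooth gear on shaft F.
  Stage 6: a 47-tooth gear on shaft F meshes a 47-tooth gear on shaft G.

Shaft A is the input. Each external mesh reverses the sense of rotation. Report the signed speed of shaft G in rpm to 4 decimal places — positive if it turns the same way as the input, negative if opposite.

+1789.5012 rpm (same as input, |ω| = 1789.5012 rpm)

Stage 1 [25T→78T]: ω = 3419.0000×25/78 = 1095.8333 rpm, dir flips to −; running = −1095.8333
Stage 2 [78T→39T]: ω = 1095.8333×78/39 = 2191.6667 rpm, dir flips to +; running = +2191.6667
Stage 3 [39T→58T]: ω = 2191.6667×39/58 = 1473.7069 rpm, dir flips to −; running = −1473.7069
Stage 4 [85T→71T]: ω = 1473.7069×85/71 = 1764.2970 rpm, dir flips to +; running = +1764.2970
Stage 5 [71T→70T]: ω = 1764.2970×71/70 = 1789.5012 rpm, dir flips to −; running = −1789.5012
Stage 6 [47T→47T]: ω = 1789.5012×47/47 = 1789.5012 rpm, dir flips to +; running = +1789.5012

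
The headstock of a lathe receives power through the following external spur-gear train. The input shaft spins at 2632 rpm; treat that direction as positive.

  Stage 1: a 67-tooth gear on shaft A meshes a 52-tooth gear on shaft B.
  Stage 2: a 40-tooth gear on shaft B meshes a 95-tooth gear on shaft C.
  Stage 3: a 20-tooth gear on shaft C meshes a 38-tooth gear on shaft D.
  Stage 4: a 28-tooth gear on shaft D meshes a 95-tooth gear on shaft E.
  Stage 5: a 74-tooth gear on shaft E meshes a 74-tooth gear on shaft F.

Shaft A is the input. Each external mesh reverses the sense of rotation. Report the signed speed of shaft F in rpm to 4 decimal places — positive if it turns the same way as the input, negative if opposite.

Stage 1 [67T→52T]: ω = 2632.0000×67/52 = 3391.2308 rpm, dir flips to −; running = −3391.2308
Stage 2 [40T→95T]: ω = 3391.2308×40/95 = 1427.8866 rpm, dir flips to +; running = +1427.8866
Stage 3 [20T→38T]: ω = 1427.8866×20/38 = 751.5193 rpm, dir flips to −; running = −751.5193
Stage 4 [28T→95T]: ω = 751.5193×28/95 = 221.5004 rpm, dir flips to +; running = +221.5004
Stage 5 [74T→74T]: ω = 221.5004×74/74 = 221.5004 rpm, dir flips to −; running = −221.5004

-221.5004 rpm (opposite to input, |ω| = 221.5004 rpm)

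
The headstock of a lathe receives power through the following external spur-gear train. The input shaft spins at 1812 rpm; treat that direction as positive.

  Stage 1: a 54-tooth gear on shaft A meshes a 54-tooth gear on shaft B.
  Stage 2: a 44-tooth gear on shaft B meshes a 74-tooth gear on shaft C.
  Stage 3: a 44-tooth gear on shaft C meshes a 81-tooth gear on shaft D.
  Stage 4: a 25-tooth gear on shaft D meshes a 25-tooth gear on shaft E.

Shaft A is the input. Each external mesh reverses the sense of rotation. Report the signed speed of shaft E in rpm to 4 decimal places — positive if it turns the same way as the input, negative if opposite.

+585.2573 rpm (same as input, |ω| = 585.2573 rpm)

Stage 1 [54T→54T]: ω = 1812.0000×54/54 = 1812.0000 rpm, dir flips to −; running = −1812.0000
Stage 2 [44T→74T]: ω = 1812.0000×44/74 = 1077.4054 rpm, dir flips to +; running = +1077.4054
Stage 3 [44T→81T]: ω = 1077.4054×44/81 = 585.2573 rpm, dir flips to −; running = −585.2573
Stage 4 [25T→25T]: ω = 585.2573×25/25 = 585.2573 rpm, dir flips to +; running = +585.2573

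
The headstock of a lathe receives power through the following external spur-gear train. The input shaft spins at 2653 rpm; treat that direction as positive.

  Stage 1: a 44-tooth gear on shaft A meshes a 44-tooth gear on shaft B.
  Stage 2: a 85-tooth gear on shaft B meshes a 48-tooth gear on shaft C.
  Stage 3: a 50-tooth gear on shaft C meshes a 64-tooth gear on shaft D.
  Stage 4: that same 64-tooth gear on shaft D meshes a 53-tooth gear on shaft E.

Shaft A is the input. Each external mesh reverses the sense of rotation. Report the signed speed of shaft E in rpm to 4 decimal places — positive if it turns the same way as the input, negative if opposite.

+4432.0951 rpm (same as input, |ω| = 4432.0951 rpm)

Stage 1 [44T→44T]: ω = 2653.0000×44/44 = 2653.0000 rpm, dir flips to −; running = −2653.0000
Stage 2 [85T→48T]: ω = 2653.0000×85/48 = 4698.0208 rpm, dir flips to +; running = +4698.0208
Stage 3 [50T→64T]: ω = 4698.0208×50/64 = 3670.3288 rpm, dir flips to −; running = −3670.3288
Stage 4 [64T→53T]: ω = 3670.3288×64/53 = 4432.0951 rpm, dir flips to +; running = +4432.0951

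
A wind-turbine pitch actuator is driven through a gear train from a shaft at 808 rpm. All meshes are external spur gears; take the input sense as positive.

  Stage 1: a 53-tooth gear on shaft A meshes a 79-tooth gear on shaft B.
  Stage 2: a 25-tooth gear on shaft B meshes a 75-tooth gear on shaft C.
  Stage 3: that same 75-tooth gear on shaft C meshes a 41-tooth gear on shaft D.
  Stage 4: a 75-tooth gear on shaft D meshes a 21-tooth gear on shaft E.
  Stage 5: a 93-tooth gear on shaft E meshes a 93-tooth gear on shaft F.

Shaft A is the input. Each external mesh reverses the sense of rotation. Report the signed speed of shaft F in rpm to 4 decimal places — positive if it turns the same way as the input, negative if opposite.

-1180.4790 rpm (opposite to input, |ω| = 1180.4790 rpm)

Stage 1 [53T→79T]: ω = 808.0000×53/79 = 542.0759 rpm, dir flips to −; running = −542.0759
Stage 2 [25T→75T]: ω = 542.0759×25/75 = 180.6920 rpm, dir flips to +; running = +180.6920
Stage 3 [75T→41T]: ω = 180.6920×75/41 = 330.5341 rpm, dir flips to −; running = −330.5341
Stage 4 [75T→21T]: ω = 330.5341×75/21 = 1180.4790 rpm, dir flips to +; running = +1180.4790
Stage 5 [93T→93T]: ω = 1180.4790×93/93 = 1180.4790 rpm, dir flips to −; running = −1180.4790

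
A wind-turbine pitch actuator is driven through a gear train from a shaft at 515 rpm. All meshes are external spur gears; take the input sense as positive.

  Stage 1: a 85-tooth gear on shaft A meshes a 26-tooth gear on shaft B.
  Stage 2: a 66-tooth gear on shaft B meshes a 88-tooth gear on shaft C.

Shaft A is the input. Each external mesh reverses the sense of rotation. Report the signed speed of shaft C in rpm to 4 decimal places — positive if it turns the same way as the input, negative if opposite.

Stage 1 [85T→26T]: ω = 515.0000×85/26 = 1683.6538 rpm, dir flips to −; running = −1683.6538
Stage 2 [66T→88T]: ω = 1683.6538×66/88 = 1262.7404 rpm, dir flips to +; running = +1262.7404

+1262.7404 rpm (same as input, |ω| = 1262.7404 rpm)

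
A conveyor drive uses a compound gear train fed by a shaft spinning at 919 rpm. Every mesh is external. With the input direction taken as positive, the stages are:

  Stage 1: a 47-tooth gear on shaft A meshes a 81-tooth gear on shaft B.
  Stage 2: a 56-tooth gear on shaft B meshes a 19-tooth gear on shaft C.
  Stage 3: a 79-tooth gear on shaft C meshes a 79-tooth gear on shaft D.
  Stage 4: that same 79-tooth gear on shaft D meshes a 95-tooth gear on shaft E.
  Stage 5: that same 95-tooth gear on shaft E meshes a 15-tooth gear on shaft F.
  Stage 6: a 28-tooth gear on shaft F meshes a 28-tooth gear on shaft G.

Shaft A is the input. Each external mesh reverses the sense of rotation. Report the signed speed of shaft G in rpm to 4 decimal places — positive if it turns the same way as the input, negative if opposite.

+8277.4889 rpm (same as input, |ω| = 8277.4889 rpm)

Stage 1 [47T→81T]: ω = 919.0000×47/81 = 533.2469 rpm, dir flips to −; running = −533.2469
Stage 2 [56T→19T]: ω = 533.2469×56/19 = 1571.6751 rpm, dir flips to +; running = +1571.6751
Stage 3 [79T→79T]: ω = 1571.6751×79/79 = 1571.6751 rpm, dir flips to −; running = −1571.6751
Stage 4 [79T→95T]: ω = 1571.6751×79/95 = 1306.9719 rpm, dir flips to +; running = +1306.9719
Stage 5 [95T→15T]: ω = 1306.9719×95/15 = 8277.4889 rpm, dir flips to −; running = −8277.4889
Stage 6 [28T→28T]: ω = 8277.4889×28/28 = 8277.4889 rpm, dir flips to +; running = +8277.4889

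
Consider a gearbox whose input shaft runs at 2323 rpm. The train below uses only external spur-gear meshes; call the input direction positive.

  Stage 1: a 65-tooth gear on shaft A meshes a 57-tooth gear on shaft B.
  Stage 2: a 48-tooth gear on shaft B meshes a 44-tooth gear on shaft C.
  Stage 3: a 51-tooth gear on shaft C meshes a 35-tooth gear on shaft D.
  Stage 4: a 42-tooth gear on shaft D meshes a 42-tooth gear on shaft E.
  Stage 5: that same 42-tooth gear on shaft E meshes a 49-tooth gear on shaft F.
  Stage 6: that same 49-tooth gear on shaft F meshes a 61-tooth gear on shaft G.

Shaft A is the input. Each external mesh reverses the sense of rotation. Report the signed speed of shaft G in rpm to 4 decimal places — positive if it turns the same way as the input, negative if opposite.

Stage 1 [65T→57T]: ω = 2323.0000×65/57 = 2649.0351 rpm, dir flips to −; running = −2649.0351
Stage 2 [48T→44T]: ω = 2649.0351×48/44 = 2889.8565 rpm, dir flips to +; running = +2889.8565
Stage 3 [51T→35T]: ω = 2889.8565×51/35 = 4210.9337 rpm, dir flips to −; running = −4210.9337
Stage 4 [42T→42T]: ω = 4210.9337×42/42 = 4210.9337 rpm, dir flips to +; running = +4210.9337
Stage 5 [42T→49T]: ω = 4210.9337×42/49 = 3609.3717 rpm, dir flips to −; running = −3609.3717
Stage 6 [49T→61T]: ω = 3609.3717×49/61 = 2899.3314 rpm, dir flips to +; running = +2899.3314

+2899.3314 rpm (same as input, |ω| = 2899.3314 rpm)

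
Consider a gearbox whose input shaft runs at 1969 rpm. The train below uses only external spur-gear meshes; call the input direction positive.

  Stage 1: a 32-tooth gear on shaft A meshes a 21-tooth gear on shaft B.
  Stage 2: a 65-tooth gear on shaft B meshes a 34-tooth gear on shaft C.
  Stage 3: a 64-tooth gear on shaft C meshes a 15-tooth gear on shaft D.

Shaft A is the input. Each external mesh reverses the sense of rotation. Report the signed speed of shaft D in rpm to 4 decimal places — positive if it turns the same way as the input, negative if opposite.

Stage 1 [32T→21T]: ω = 1969.0000×32/21 = 3000.3810 rpm, dir flips to −; running = −3000.3810
Stage 2 [65T→34T]: ω = 3000.3810×65/34 = 5736.0224 rpm, dir flips to +; running = +5736.0224
Stage 3 [64T→15T]: ω = 5736.0224×64/15 = 24473.6956 rpm, dir flips to −; running = −24473.6956

-24473.6956 rpm (opposite to input, |ω| = 24473.6956 rpm)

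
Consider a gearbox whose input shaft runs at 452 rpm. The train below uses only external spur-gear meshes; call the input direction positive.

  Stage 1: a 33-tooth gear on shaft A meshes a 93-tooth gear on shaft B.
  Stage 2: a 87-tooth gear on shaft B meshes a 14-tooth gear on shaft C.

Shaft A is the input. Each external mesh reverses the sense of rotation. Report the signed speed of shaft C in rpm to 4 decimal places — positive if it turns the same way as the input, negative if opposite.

Stage 1 [33T→93T]: ω = 452.0000×33/93 = 160.3871 rpm, dir flips to −; running = −160.3871
Stage 2 [87T→14T]: ω = 160.3871×87/14 = 996.6912 rpm, dir flips to +; running = +996.6912

+996.6912 rpm (same as input, |ω| = 996.6912 rpm)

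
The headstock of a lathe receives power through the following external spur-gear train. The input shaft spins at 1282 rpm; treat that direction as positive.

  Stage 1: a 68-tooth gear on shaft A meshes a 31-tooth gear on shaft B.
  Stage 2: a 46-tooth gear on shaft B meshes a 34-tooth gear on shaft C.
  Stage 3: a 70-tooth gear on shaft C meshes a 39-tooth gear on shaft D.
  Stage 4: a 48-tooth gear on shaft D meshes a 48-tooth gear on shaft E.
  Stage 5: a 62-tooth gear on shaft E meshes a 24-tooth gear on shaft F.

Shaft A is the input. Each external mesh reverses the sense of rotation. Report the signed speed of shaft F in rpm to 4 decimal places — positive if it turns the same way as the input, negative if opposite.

-17641.1966 rpm (opposite to input, |ω| = 17641.1966 rpm)

Stage 1 [68T→31T]: ω = 1282.0000×68/31 = 2812.1290 rpm, dir flips to −; running = −2812.1290
Stage 2 [46T→34T]: ω = 2812.1290×46/34 = 3804.6452 rpm, dir flips to +; running = +3804.6452
Stage 3 [70T→39T]: ω = 3804.6452×70/39 = 6828.8503 rpm, dir flips to −; running = −6828.8503
Stage 4 [48T→48T]: ω = 6828.8503×48/48 = 6828.8503 rpm, dir flips to +; running = +6828.8503
Stage 5 [62T→24T]: ω = 6828.8503×62/24 = 17641.1966 rpm, dir flips to −; running = −17641.1966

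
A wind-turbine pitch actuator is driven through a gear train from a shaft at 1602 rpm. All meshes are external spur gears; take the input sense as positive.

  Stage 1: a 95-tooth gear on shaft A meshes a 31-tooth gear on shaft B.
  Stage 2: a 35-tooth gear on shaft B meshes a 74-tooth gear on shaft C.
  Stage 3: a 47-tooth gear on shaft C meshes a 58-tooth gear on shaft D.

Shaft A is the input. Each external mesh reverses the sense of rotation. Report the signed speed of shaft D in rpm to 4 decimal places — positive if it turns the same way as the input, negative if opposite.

-1881.6143 rpm (opposite to input, |ω| = 1881.6143 rpm)

Stage 1 [95T→31T]: ω = 1602.0000×95/31 = 4909.3548 rpm, dir flips to −; running = −4909.3548
Stage 2 [35T→74T]: ω = 4909.3548×35/74 = 2321.9922 rpm, dir flips to +; running = +2321.9922
Stage 3 [47T→58T]: ω = 2321.9922×47/58 = 1881.6143 rpm, dir flips to −; running = −1881.6143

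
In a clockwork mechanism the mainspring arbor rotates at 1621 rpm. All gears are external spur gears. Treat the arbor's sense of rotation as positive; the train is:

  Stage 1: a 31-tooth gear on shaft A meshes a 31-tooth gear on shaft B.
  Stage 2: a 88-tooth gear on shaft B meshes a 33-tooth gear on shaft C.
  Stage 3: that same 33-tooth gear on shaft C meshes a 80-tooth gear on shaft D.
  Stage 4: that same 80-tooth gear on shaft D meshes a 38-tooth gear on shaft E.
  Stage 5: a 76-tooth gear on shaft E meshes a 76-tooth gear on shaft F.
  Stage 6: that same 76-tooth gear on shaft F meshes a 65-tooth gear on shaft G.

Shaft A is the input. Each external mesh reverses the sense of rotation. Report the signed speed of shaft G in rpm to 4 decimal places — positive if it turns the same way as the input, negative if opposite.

Stage 1 [31T→31T]: ω = 1621.0000×31/31 = 1621.0000 rpm, dir flips to −; running = −1621.0000
Stage 2 [88T→33T]: ω = 1621.0000×88/33 = 4322.6667 rpm, dir flips to +; running = +4322.6667
Stage 3 [33T→80T]: ω = 4322.6667×33/80 = 1783.1000 rpm, dir flips to −; running = −1783.1000
Stage 4 [80T→38T]: ω = 1783.1000×80/38 = 3753.8947 rpm, dir flips to +; running = +3753.8947
Stage 5 [76T→76T]: ω = 3753.8947×76/76 = 3753.8947 rpm, dir flips to −; running = −3753.8947
Stage 6 [76T→65T]: ω = 3753.8947×76/65 = 4389.1692 rpm, dir flips to +; running = +4389.1692

+4389.1692 rpm (same as input, |ω| = 4389.1692 rpm)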